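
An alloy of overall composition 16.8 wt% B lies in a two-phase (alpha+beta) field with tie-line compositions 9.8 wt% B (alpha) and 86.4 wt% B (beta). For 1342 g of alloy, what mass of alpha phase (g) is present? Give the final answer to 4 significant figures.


f_alpha = (C_beta - C0) / (C_beta - C_alpha)
f_alpha = (86.4 - 16.8) / (86.4 - 9.8) = 0.908616
m_alpha = f_alpha * m_total = 0.908616 * 1342 = 1219 g


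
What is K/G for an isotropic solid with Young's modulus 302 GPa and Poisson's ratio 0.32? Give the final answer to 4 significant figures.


G = E / (2*(1+nu))
G = 302 / (2*(1+0.32)) = 114.394 GPa
K = E / (3*(1-2*nu))
K = 302 / (3*(1-2*0.32)) = 279.63 GPa
K/G = 279.63 / 114.394 = 2.444


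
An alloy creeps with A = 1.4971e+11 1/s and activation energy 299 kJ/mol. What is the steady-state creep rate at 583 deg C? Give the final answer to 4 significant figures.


rate = A * exp(-Q / (R*T))
T = 583 + 273.15 = 856.15 K
rate = 1.4971e+11 * exp(-299e3 / (8.314 * 856.15))
rate = 8.556e-08 1/s


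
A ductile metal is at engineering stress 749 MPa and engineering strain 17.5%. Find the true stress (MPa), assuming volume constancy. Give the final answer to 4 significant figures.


sigma_true = sigma_eng * (1 + epsilon_eng)
sigma_true = 749 * (1 + 0.175)
sigma_true = 880.1 MPa


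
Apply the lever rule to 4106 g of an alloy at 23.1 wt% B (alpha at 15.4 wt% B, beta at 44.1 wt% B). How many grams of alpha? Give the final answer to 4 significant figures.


f_alpha = (C_beta - C0) / (C_beta - C_alpha)
f_alpha = (44.1 - 23.1) / (44.1 - 15.4) = 0.731707
m_alpha = f_alpha * m_total = 0.731707 * 4106 = 3004 g


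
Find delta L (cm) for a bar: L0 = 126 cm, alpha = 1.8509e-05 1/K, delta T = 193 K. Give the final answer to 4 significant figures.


dL = L0 * alpha * dT
dL = 126 * 1.8509e-05 * 193
dL = 0.4501 cm


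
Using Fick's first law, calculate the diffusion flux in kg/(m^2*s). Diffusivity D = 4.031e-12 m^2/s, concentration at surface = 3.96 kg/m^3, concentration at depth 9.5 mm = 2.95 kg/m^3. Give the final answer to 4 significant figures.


J = -D * (dC/dx) = D * (C1 - C2) / dx
J = 4.031e-12 * (3.96 - 2.95) / 9.5e-03
J = 4.286e-10 kg/(m^2*s)


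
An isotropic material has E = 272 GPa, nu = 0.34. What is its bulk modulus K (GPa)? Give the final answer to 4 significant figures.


K = E / (3*(1-2*nu))
K = 272 / (3*(1-2*0.34))
K = 283.3 GPa


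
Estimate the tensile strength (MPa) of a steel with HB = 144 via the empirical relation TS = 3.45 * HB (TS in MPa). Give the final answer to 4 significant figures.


TS (MPa) = 3.45 * HB
TS = 3.45 * 144
TS = 496.8 MPa


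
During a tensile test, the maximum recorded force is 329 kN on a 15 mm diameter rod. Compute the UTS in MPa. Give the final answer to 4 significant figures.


A0 = pi*(d/2)^2 = pi*(15/2)^2 = 176.715 mm^2
UTS = F_max / A0 = 329*1000 / 176.715
UTS = 1862 MPa


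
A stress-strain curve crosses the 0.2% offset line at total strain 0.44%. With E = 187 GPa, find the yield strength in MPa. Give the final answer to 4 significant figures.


Offset strain = 0.002
Elastic strain at yield = total_strain - offset = 4.4e-03 - 0.002 = 2.4e-03
sigma_y = E * elastic_strain = 187000 * 2.4e-03
sigma_y = 448.8 MPa


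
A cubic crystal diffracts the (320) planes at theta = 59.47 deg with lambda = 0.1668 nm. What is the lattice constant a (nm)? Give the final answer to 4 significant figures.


d = lambda / (2*sin(theta))
d = 0.1668 / (2*sin(59.47 deg))
d = 0.0968233 nm
a = d * sqrt(h^2+k^2+l^2) = 0.0968233 * sqrt(13)
a = 0.3491 nm


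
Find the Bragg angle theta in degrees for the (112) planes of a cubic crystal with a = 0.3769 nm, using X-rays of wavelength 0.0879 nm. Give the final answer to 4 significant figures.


d = a / sqrt(h^2+k^2+l^2)
d = 0.3769 / sqrt(6) = 0.153869 nm
lambda = 2*d*sin(theta)  =>  sin(theta) = lambda / (2*d)
sin(theta) = 0.0879 / (2 * 0.153869) = 0.285633
theta = 16.6 deg


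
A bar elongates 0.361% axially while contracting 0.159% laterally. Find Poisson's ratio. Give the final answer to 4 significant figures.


nu = -epsilon_lat / epsilon_axial
Lateral strain is contraction (negative), so using magnitudes:
nu = 0.159 / 0.361
nu = 0.4404


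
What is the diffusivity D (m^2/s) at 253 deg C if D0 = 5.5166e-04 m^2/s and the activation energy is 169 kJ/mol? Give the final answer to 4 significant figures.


D = D0 * exp(-Qd / (R*T))
T = 526.15 K
D = 5.5166e-04 * exp(-169e3 / (8.314 * 526.15))
D = 9.188e-21 m^2/s


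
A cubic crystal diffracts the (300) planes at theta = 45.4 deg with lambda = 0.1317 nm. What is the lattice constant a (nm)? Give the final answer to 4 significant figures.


d = lambda / (2*sin(theta))
d = 0.1317 / (2*sin(45.4 deg))
d = 0.0924826 nm
a = d * sqrt(h^2+k^2+l^2) = 0.0924826 * sqrt(9)
a = 0.2774 nm


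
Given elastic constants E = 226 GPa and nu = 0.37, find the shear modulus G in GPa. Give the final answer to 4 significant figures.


G = E / (2*(1+nu))
G = 226 / (2*(1+0.37))
G = 82.48 GPa


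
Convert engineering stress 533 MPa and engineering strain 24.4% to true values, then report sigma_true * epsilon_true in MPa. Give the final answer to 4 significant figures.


sigma_true = sigma_eng * (1 + epsilon_eng)
sigma_true = 533 * (1 + 0.244) = 663.052 MPa
epsilon_true = ln(1 + epsilon_eng)
epsilon_true = ln(1 + 0.244) = 0.218332
sigma_true * epsilon_true = 663.052 * 0.218332 = 144.8 MPa


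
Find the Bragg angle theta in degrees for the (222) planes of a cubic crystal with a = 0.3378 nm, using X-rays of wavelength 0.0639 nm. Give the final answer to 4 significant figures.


d = a / sqrt(h^2+k^2+l^2)
d = 0.3378 / sqrt(12) = 0.0975145 nm
lambda = 2*d*sin(theta)  =>  sin(theta) = lambda / (2*d)
sin(theta) = 0.0639 / (2 * 0.0975145) = 0.327644
theta = 19.13 deg


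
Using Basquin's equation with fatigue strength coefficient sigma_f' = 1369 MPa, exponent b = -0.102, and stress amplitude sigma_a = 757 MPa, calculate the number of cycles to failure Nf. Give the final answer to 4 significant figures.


sigma_a = sigma_f' * (2*Nf)^b
2*Nf = (sigma_a / sigma_f')^(1/b)
2*Nf = (757 / 1369)^(1/-0.102)
2*Nf = 333.137
Nf = 166.6 cycles


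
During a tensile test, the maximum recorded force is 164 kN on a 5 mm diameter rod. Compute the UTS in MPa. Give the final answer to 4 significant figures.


A0 = pi*(d/2)^2 = pi*(5/2)^2 = 19.635 mm^2
UTS = F_max / A0 = 164*1000 / 19.635
UTS = 8352 MPa


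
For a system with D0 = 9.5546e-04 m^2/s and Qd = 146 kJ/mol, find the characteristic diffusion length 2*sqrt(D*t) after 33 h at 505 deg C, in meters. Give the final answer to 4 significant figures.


Step 1: D = D0 * exp(-Qd/(R*T))
T = 778.15 K
D = 9.5546e-04 * exp(-146e3 / (8.314 * 778.15)) = 1.51133e-13 m^2/s
Step 2: L = 2*sqrt(D*t)
t = 33 h = 118800 s
L = 2*sqrt(1.51133e-13 * 118800) = 2.68e-04 m


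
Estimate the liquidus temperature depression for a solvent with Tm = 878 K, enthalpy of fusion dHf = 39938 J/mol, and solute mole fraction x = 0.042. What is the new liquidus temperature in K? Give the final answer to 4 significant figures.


dT = R*Tm^2*x / dHf
dT = 8.314 * 878^2 * 0.042 / 39938
dT = 6.74003 K
T_new = 878 - 6.74003 = 871.3 K


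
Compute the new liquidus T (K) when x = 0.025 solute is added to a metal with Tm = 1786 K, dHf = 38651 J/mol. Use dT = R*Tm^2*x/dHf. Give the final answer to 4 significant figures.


dT = R*Tm^2*x / dHf
dT = 8.314 * 1786^2 * 0.025 / 38651
dT = 17.1535 K
T_new = 1786 - 17.1535 = 1769 K


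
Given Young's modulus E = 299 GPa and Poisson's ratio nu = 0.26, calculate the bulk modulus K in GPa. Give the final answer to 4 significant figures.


K = E / (3*(1-2*nu))
K = 299 / (3*(1-2*0.26))
K = 207.6 GPa


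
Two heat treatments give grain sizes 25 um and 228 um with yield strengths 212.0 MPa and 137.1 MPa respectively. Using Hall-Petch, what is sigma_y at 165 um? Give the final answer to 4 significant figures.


sigma_y = sigma0 + k / sqrt(d)
1/sqrt(d1) = 1/sqrt(2.5e-05) = 200;  1/sqrt(d2) = 66.2266
k = (sigma1 - sigma2) / (1/sqrt(d1) - 1/sqrt(d2)) = (212.0 - 137.1) / (200 - 66.2266) = 0.559902 MPa*m^0.5
sigma0 = sigma1 - k/sqrt(d1) = 212.0 - 0.559902*200 = 100.02 MPa
sigma_y(d3) = 100.02 + 0.559902 / sqrt(1.65e-04) = 143.6 MPa


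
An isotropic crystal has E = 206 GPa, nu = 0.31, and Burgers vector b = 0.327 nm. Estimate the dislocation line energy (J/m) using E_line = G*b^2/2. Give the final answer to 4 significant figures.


Step 1: G = E / (2*(1+nu))
G = 206 / (2*(1+0.31)) = 78.626 GPa = 7.8626e+10 Pa
Step 2: E_line = G*b^2/2
b = 0.327 nm = 3.27e-10 m
E_line = 0.5 * 7.8626e+10 * (3.27e-10)^2 = 4.204e-09 J/m


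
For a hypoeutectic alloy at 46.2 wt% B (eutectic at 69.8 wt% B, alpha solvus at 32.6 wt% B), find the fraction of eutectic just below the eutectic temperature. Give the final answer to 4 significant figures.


f_primary = (C_e - C0) / (C_e - C_alpha_max)
f_primary = (69.8 - 46.2) / (69.8 - 32.6)
f_primary = 0.634409
f_eutectic = 1 - 0.634409 = 0.3656


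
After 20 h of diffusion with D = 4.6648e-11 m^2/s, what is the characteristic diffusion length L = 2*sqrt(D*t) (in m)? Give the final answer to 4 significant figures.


t = 20 hr = 72000 s
Diffusion length = 2*sqrt(D*t)
= 2*sqrt(4.6648e-11 * 72000)
= 3.665e-03 m


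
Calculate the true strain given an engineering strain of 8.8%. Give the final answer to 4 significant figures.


epsilon_true = ln(1 + epsilon_eng)
epsilon_true = ln(1 + 0.088)
epsilon_true = 0.08434


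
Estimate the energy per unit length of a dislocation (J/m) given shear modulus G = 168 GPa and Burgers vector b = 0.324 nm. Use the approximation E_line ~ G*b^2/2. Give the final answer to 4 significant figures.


E = G*b^2/2
b = 0.324 nm = 3.24e-10 m
G = 168 GPa = 1.68e+11 Pa
E = 0.5 * 1.68e+11 * (3.24e-10)^2
E = 8.818e-09 J/m


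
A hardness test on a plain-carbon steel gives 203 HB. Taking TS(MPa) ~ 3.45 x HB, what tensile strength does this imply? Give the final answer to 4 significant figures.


TS (MPa) = 3.45 * HB
TS = 3.45 * 203
TS = 700.4 MPa


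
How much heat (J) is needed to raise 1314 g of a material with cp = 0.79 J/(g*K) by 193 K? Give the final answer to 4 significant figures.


Q = m * cp * dT
Q = 1314 * 0.79 * 193
Q = 200300 J


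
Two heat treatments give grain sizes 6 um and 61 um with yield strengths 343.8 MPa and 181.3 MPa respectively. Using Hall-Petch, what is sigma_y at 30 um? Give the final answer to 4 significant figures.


sigma_y = sigma0 + k / sqrt(d)
1/sqrt(d1) = 1/sqrt(6e-06) = 408.248;  1/sqrt(d2) = 128.037
k = (sigma1 - sigma2) / (1/sqrt(d1) - 1/sqrt(d2)) = (343.8 - 181.3) / (408.248 - 128.037) = 0.579919 MPa*m^0.5
sigma0 = sigma1 - k/sqrt(d1) = 343.8 - 0.579919*408.248 = 107.049 MPa
sigma_y(d3) = 107.049 + 0.579919 / sqrt(3e-05) = 212.9 MPa


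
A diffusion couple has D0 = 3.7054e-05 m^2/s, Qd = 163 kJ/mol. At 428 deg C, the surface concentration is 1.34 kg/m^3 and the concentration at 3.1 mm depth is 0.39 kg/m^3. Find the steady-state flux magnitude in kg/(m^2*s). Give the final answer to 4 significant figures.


Step 1: D = D0 * exp(-Qd/(R*T))
T = 428 + 273.15 = 701.15 K
D = 3.7054e-05 * exp(-163e3 / (8.314 * 701.15)) = 2.66157e-17 m^2/s
Step 2: J = D * (C1 - C2) / dx
J = 2.66157e-17 * (1.34 - 0.39) / 3.1e-03
J = 8.156e-15 kg/(m^2*s)


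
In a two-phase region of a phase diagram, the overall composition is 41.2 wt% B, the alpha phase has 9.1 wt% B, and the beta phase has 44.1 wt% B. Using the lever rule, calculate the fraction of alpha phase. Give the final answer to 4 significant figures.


f_alpha = (C_beta - C0) / (C_beta - C_alpha)
f_alpha = (44.1 - 41.2) / (44.1 - 9.1)
f_alpha = 0.08286


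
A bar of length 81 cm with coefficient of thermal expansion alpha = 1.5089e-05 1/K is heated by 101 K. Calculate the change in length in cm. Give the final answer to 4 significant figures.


dL = L0 * alpha * dT
dL = 81 * 1.5089e-05 * 101
dL = 0.1234 cm


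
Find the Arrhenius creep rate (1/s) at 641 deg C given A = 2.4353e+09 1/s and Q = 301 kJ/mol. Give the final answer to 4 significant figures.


rate = A * exp(-Q / (R*T))
T = 641 + 273.15 = 914.15 K
rate = 2.4353e+09 * exp(-301e3 / (8.314 * 914.15))
rate = 1.537e-08 1/s


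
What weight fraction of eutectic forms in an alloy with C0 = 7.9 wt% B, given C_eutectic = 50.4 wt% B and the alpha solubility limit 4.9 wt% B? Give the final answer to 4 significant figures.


f_primary = (C_e - C0) / (C_e - C_alpha_max)
f_primary = (50.4 - 7.9) / (50.4 - 4.9)
f_primary = 0.934066
f_eutectic = 1 - 0.934066 = 0.06593


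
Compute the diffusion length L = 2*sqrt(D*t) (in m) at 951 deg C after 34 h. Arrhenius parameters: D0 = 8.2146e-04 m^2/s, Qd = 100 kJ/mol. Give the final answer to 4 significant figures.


Step 1: D = D0 * exp(-Qd/(R*T))
T = 1224.15 K
D = 8.2146e-04 * exp(-100e3 / (8.314 * 1224.15)) = 4.44037e-08 m^2/s
Step 2: L = 2*sqrt(D*t)
t = 34 h = 122400 s
L = 2*sqrt(4.44037e-08 * 122400) = 0.1474 m


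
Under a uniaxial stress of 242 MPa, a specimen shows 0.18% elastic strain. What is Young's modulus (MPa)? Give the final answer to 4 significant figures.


E = sigma / epsilon
epsilon = 0.18% = 1.8e-03
E = 242 / 1.8e-03
E = 134400 MPa


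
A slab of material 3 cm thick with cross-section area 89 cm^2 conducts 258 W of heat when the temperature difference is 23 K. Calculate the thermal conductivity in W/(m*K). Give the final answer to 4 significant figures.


k = Q*L / (A*dT)
L = 0.03 m, A = 8.9e-03 m^2
k = 258 * 0.03 / (8.9e-03 * 23)
k = 37.81 W/(m*K)


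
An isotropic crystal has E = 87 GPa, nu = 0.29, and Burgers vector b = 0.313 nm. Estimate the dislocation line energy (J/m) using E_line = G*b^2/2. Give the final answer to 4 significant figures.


Step 1: G = E / (2*(1+nu))
G = 87 / (2*(1+0.29)) = 33.7209 GPa = 3.37209e+10 Pa
Step 2: E_line = G*b^2/2
b = 0.313 nm = 3.13e-10 m
E_line = 0.5 * 3.37209e+10 * (3.13e-10)^2 = 1.652e-09 J/m


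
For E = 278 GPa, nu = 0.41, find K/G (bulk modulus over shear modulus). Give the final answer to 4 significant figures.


G = E / (2*(1+nu))
G = 278 / (2*(1+0.41)) = 98.5816 GPa
K = E / (3*(1-2*nu))
K = 278 / (3*(1-2*0.41)) = 514.815 GPa
K/G = 514.815 / 98.5816 = 5.222


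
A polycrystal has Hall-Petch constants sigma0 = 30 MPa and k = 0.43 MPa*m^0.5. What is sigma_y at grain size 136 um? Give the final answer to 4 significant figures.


sigma_y = sigma0 + k / sqrt(d)
d = 136 um = 1.36e-04 m
sigma_y = 30 + 0.43 / sqrt(1.36e-04)
sigma_y = 66.87 MPa


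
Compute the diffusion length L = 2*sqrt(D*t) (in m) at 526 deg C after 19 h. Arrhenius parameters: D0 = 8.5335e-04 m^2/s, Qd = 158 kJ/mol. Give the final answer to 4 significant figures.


Step 1: D = D0 * exp(-Qd/(R*T))
T = 799.15 K
D = 8.5335e-04 * exp(-158e3 / (8.314 * 799.15)) = 4.01273e-14 m^2/s
Step 2: L = 2*sqrt(D*t)
t = 19 h = 68400 s
L = 2*sqrt(4.01273e-14 * 68400) = 1.048e-04 m


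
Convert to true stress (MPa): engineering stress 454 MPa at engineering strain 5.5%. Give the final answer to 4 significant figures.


sigma_true = sigma_eng * (1 + epsilon_eng)
sigma_true = 454 * (1 + 0.055)
sigma_true = 479 MPa


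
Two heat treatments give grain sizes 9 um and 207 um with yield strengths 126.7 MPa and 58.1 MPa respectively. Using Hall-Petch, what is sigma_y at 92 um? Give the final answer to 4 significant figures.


sigma_y = sigma0 + k / sqrt(d)
1/sqrt(d1) = 1/sqrt(9e-06) = 333.333;  1/sqrt(d2) = 69.5048
k = (sigma1 - sigma2) / (1/sqrt(d1) - 1/sqrt(d2)) = (126.7 - 58.1) / (333.333 - 69.5048) = 0.260017 MPa*m^0.5
sigma0 = sigma1 - k/sqrt(d1) = 126.7 - 0.260017*333.333 = 40.0275 MPa
sigma_y(d3) = 40.0275 + 0.260017 / sqrt(9.2e-05) = 67.14 MPa


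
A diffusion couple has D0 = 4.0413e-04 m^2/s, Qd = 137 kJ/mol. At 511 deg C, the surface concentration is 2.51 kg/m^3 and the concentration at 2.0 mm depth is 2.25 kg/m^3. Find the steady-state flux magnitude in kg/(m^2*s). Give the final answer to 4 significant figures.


Step 1: D = D0 * exp(-Qd/(R*T))
T = 511 + 273.15 = 784.15 K
D = 4.0413e-04 * exp(-137e3 / (8.314 * 784.15)) = 3.02135e-13 m^2/s
Step 2: J = D * (C1 - C2) / dx
J = 3.02135e-13 * (2.51 - 2.25) / 2e-03
J = 3.928e-11 kg/(m^2*s)


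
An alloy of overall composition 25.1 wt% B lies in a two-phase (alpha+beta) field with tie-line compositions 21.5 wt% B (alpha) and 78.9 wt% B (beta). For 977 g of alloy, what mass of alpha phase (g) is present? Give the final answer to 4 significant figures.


f_alpha = (C_beta - C0) / (C_beta - C_alpha)
f_alpha = (78.9 - 25.1) / (78.9 - 21.5) = 0.937282
m_alpha = f_alpha * m_total = 0.937282 * 977 = 915.7 g


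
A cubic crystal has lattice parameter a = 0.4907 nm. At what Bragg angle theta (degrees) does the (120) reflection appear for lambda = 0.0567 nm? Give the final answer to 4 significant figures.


d = a / sqrt(h^2+k^2+l^2)
d = 0.4907 / sqrt(5) = 0.219448 nm
lambda = 2*d*sin(theta)  =>  sin(theta) = lambda / (2*d)
sin(theta) = 0.0567 / (2 * 0.219448) = 0.129188
theta = 7.423 deg


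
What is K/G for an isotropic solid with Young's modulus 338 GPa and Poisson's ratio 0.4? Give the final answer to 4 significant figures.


G = E / (2*(1+nu))
G = 338 / (2*(1+0.4)) = 120.714 GPa
K = E / (3*(1-2*nu))
K = 338 / (3*(1-2*0.4)) = 563.333 GPa
K/G = 563.333 / 120.714 = 4.667


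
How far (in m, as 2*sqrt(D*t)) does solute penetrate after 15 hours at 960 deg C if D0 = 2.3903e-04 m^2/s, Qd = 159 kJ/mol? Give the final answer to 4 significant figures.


Step 1: D = D0 * exp(-Qd/(R*T))
T = 1233.15 K
D = 2.3903e-04 * exp(-159e3 / (8.314 * 1233.15)) = 4.39718e-11 m^2/s
Step 2: L = 2*sqrt(D*t)
t = 15 h = 54000 s
L = 2*sqrt(4.39718e-11 * 54000) = 3.082e-03 m


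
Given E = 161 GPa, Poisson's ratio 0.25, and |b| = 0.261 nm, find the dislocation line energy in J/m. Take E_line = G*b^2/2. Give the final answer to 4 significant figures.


Step 1: G = E / (2*(1+nu))
G = 161 / (2*(1+0.25)) = 64.4 GPa = 6.44e+10 Pa
Step 2: E_line = G*b^2/2
b = 0.261 nm = 2.61e-10 m
E_line = 0.5 * 6.44e+10 * (2.61e-10)^2 = 2.193e-09 J/m


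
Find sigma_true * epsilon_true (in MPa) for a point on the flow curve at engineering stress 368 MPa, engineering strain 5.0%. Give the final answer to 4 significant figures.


sigma_true = sigma_eng * (1 + epsilon_eng)
sigma_true = 368 * (1 + 0.05) = 386.4 MPa
epsilon_true = ln(1 + epsilon_eng)
epsilon_true = ln(1 + 0.05) = 0.0487902
sigma_true * epsilon_true = 386.4 * 0.0487902 = 18.85 MPa


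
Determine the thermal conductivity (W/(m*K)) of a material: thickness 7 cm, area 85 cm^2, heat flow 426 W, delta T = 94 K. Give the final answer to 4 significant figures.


k = Q*L / (A*dT)
L = 0.07 m, A = 8.5e-03 m^2
k = 426 * 0.07 / (8.5e-03 * 94)
k = 37.32 W/(m*K)


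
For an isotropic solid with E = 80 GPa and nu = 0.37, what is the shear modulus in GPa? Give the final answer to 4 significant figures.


G = E / (2*(1+nu))
G = 80 / (2*(1+0.37))
G = 29.2 GPa


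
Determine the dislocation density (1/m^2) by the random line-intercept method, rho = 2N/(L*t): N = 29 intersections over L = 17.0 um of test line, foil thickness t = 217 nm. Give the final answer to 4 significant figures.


rho = 2N / (L * t)
L = 17.0 um = 1.7e-05 m, t = 217 nm = 2.17e-07 m
rho = 2 * 29 / (1.7e-05 * 2.17e-07)
rho = 1.572e+13 1/m^2


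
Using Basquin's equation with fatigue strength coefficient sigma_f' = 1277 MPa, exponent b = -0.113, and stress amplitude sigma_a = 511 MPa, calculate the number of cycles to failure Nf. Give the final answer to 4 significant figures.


sigma_a = sigma_f' * (2*Nf)^b
2*Nf = (sigma_a / sigma_f')^(1/b)
2*Nf = (511 / 1277)^(1/-0.113)
2*Nf = 3311.99
Nf = 1656 cycles


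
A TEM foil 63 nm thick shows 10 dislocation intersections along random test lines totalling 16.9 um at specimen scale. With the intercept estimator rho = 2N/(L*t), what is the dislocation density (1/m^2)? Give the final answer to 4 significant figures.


rho = 2N / (L * t)
L = 16.9 um = 1.69e-05 m, t = 63 nm = 6.3e-08 m
rho = 2 * 10 / (1.69e-05 * 6.3e-08)
rho = 1.878e+13 1/m^2


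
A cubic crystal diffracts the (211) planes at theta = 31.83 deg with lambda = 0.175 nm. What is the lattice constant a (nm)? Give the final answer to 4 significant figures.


d = lambda / (2*sin(theta))
d = 0.175 / (2*sin(31.83 deg))
d = 0.165908 nm
a = d * sqrt(h^2+k^2+l^2) = 0.165908 * sqrt(6)
a = 0.4064 nm


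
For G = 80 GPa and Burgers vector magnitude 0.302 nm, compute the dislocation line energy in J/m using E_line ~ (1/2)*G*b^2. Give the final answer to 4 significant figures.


E = G*b^2/2
b = 0.302 nm = 3.02e-10 m
G = 80 GPa = 8e+10 Pa
E = 0.5 * 8e+10 * (3.02e-10)^2
E = 3.648e-09 J/m


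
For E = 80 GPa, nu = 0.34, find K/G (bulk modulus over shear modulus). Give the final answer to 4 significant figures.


G = E / (2*(1+nu))
G = 80 / (2*(1+0.34)) = 29.8507 GPa
K = E / (3*(1-2*nu))
K = 80 / (3*(1-2*0.34)) = 83.3333 GPa
K/G = 83.3333 / 29.8507 = 2.792


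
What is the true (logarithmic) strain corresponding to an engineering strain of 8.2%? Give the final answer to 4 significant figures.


epsilon_true = ln(1 + epsilon_eng)
epsilon_true = ln(1 + 0.082)
epsilon_true = 0.07881


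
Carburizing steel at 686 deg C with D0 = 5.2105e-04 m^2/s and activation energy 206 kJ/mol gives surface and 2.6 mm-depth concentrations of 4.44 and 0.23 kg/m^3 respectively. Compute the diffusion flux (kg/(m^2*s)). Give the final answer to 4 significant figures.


Step 1: D = D0 * exp(-Qd/(R*T))
T = 686 + 273.15 = 959.15 K
D = 5.2105e-04 * exp(-206e3 / (8.314 * 959.15)) = 3.14672e-15 m^2/s
Step 2: J = D * (C1 - C2) / dx
J = 3.14672e-15 * (4.44 - 0.23) / 2.6e-03
J = 5.095e-12 kg/(m^2*s)


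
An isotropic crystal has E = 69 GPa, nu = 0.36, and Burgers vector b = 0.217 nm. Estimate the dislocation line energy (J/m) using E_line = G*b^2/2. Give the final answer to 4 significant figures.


Step 1: G = E / (2*(1+nu))
G = 69 / (2*(1+0.36)) = 25.3676 GPa = 2.53676e+10 Pa
Step 2: E_line = G*b^2/2
b = 0.217 nm = 2.17e-10 m
E_line = 0.5 * 2.53676e+10 * (2.17e-10)^2 = 5.973e-10 J/m


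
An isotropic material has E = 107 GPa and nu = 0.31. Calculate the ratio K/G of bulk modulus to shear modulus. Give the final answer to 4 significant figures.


G = E / (2*(1+nu))
G = 107 / (2*(1+0.31)) = 40.8397 GPa
K = E / (3*(1-2*nu))
K = 107 / (3*(1-2*0.31)) = 93.8596 GPa
K/G = 93.8596 / 40.8397 = 2.298


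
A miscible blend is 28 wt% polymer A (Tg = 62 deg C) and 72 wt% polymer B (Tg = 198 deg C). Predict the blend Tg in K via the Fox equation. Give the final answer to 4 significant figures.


1/Tg = w1/Tg1 + w2/Tg2 (in Kelvin)
Tg1 = 335.15 K, Tg2 = 471.15 K
1/Tg = 0.28/335.15 + 0.72/471.15
Tg = 423.1 K


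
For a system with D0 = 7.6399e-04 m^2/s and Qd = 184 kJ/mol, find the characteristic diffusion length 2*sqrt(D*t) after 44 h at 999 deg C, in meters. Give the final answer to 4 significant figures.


Step 1: D = D0 * exp(-Qd/(R*T))
T = 1272.15 K
D = 7.6399e-04 * exp(-184e3 / (8.314 * 1272.15)) = 2.12692e-11 m^2/s
Step 2: L = 2*sqrt(D*t)
t = 44 h = 158400 s
L = 2*sqrt(2.12692e-11 * 158400) = 3.671e-03 m


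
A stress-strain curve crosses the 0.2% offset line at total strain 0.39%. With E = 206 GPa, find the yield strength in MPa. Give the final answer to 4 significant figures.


Offset strain = 0.002
Elastic strain at yield = total_strain - offset = 3.9e-03 - 0.002 = 1.9e-03
sigma_y = E * elastic_strain = 206000 * 1.9e-03
sigma_y = 391.4 MPa


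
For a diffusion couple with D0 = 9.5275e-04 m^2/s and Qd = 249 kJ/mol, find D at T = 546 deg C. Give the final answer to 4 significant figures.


D = D0 * exp(-Qd / (R*T))
T = 819.15 K
D = 9.5275e-04 * exp(-249e3 / (8.314 * 819.15))
D = 1.26e-19 m^2/s


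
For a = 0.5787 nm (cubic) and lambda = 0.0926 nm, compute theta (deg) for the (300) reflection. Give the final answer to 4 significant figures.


d = a / sqrt(h^2+k^2+l^2)
d = 0.5787 / sqrt(9) = 0.1929 nm
lambda = 2*d*sin(theta)  =>  sin(theta) = lambda / (2*d)
sin(theta) = 0.0926 / (2 * 0.1929) = 0.240021
theta = 13.89 deg


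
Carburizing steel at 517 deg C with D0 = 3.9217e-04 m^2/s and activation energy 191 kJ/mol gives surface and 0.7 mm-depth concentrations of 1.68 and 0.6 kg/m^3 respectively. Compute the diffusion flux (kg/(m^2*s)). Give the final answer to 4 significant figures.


Step 1: D = D0 * exp(-Qd/(R*T))
T = 517 + 273.15 = 790.15 K
D = 3.9217e-04 * exp(-191e3 / (8.314 * 790.15)) = 9.25837e-17 m^2/s
Step 2: J = D * (C1 - C2) / dx
J = 9.25837e-17 * (1.68 - 0.6) / 7e-04
J = 1.428e-13 kg/(m^2*s)


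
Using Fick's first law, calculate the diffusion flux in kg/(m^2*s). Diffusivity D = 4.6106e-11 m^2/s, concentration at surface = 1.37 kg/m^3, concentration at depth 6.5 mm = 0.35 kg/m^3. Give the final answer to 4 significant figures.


J = -D * (dC/dx) = D * (C1 - C2) / dx
J = 4.6106e-11 * (1.37 - 0.35) / 6.5e-03
J = 7.235e-09 kg/(m^2*s)


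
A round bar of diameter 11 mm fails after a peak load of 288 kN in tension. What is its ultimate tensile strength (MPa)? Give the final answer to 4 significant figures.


A0 = pi*(d/2)^2 = pi*(11/2)^2 = 95.0332 mm^2
UTS = F_max / A0 = 288*1000 / 95.0332
UTS = 3031 MPa


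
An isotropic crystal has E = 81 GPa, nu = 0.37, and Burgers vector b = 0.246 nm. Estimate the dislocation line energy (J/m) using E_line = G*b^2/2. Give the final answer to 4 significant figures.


Step 1: G = E / (2*(1+nu))
G = 81 / (2*(1+0.37)) = 29.562 GPa = 2.9562e+10 Pa
Step 2: E_line = G*b^2/2
b = 0.246 nm = 2.46e-10 m
E_line = 0.5 * 2.9562e+10 * (2.46e-10)^2 = 8.945e-10 J/m


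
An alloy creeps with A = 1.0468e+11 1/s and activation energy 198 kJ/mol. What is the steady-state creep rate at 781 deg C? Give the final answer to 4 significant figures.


rate = A * exp(-Q / (R*T))
T = 781 + 273.15 = 1054.15 K
rate = 1.0468e+11 * exp(-198e3 / (8.314 * 1054.15))
rate = 16.16 1/s


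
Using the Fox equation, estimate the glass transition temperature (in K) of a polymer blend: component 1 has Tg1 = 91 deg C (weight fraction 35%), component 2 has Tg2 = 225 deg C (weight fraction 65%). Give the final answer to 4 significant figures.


1/Tg = w1/Tg1 + w2/Tg2 (in Kelvin)
Tg1 = 364.15 K, Tg2 = 498.15 K
1/Tg = 0.35/364.15 + 0.65/498.15
Tg = 441.3 K


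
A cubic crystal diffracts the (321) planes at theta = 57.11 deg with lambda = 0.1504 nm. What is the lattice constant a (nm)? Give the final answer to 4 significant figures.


d = lambda / (2*sin(theta))
d = 0.1504 / (2*sin(57.11 deg))
d = 0.0895542 nm
a = d * sqrt(h^2+k^2+l^2) = 0.0895542 * sqrt(14)
a = 0.3351 nm


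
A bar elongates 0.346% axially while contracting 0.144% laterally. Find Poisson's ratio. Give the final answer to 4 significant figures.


nu = -epsilon_lat / epsilon_axial
Lateral strain is contraction (negative), so using magnitudes:
nu = 0.144 / 0.346
nu = 0.4162


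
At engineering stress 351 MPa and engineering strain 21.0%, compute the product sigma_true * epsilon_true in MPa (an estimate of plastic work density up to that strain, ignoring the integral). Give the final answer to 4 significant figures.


sigma_true = sigma_eng * (1 + epsilon_eng)
sigma_true = 351 * (1 + 0.21) = 424.71 MPa
epsilon_true = ln(1 + epsilon_eng)
epsilon_true = ln(1 + 0.21) = 0.19062
sigma_true * epsilon_true = 424.71 * 0.19062 = 80.96 MPa


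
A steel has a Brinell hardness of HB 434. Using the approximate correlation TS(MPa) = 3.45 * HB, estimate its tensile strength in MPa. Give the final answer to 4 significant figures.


TS (MPa) = 3.45 * HB
TS = 3.45 * 434
TS = 1497 MPa


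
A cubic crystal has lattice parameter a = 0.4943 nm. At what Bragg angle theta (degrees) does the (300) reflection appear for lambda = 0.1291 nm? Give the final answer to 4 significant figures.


d = a / sqrt(h^2+k^2+l^2)
d = 0.4943 / sqrt(9) = 0.164767 nm
lambda = 2*d*sin(theta)  =>  sin(theta) = lambda / (2*d)
sin(theta) = 0.1291 / (2 * 0.164767) = 0.391766
theta = 23.06 deg


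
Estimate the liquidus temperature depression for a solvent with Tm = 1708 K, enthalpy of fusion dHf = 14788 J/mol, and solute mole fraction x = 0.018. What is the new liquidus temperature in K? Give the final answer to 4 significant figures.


dT = R*Tm^2*x / dHf
dT = 8.314 * 1708^2 * 0.018 / 14788
dT = 29.5222 K
T_new = 1708 - 29.5222 = 1678 K


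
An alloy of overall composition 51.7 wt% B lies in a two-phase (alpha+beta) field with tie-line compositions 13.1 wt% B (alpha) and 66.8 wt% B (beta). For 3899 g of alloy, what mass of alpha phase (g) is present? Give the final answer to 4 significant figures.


f_alpha = (C_beta - C0) / (C_beta - C_alpha)
f_alpha = (66.8 - 51.7) / (66.8 - 13.1) = 0.281192
m_alpha = f_alpha * m_total = 0.281192 * 3899 = 1096 g


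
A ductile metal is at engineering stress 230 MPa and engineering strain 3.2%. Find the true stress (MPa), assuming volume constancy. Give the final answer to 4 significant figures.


sigma_true = sigma_eng * (1 + epsilon_eng)
sigma_true = 230 * (1 + 0.032)
sigma_true = 237.4 MPa


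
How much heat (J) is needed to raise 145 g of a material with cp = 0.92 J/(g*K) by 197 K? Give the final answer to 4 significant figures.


Q = m * cp * dT
Q = 145 * 0.92 * 197
Q = 26280 J


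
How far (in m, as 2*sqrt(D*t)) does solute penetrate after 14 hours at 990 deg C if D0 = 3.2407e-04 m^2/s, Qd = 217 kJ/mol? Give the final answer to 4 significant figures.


Step 1: D = D0 * exp(-Qd/(R*T))
T = 1263.15 K
D = 3.2407e-04 * exp(-217e3 / (8.314 * 1263.15)) = 3.44178e-13 m^2/s
Step 2: L = 2*sqrt(D*t)
t = 14 h = 50400 s
L = 2*sqrt(3.44178e-13 * 50400) = 2.634e-04 m


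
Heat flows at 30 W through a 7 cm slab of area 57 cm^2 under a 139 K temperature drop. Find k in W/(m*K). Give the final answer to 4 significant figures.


k = Q*L / (A*dT)
L = 0.07 m, A = 5.7e-03 m^2
k = 30 * 0.07 / (5.7e-03 * 139)
k = 2.651 W/(m*K)


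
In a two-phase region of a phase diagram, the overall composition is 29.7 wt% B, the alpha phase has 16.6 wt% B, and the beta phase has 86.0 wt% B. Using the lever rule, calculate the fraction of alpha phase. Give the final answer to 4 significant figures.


f_alpha = (C_beta - C0) / (C_beta - C_alpha)
f_alpha = (86.0 - 29.7) / (86.0 - 16.6)
f_alpha = 0.8112


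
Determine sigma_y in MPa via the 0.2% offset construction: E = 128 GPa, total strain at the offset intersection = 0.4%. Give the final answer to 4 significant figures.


Offset strain = 0.002
Elastic strain at yield = total_strain - offset = 4e-03 - 0.002 = 2e-03
sigma_y = E * elastic_strain = 128000 * 2e-03
sigma_y = 256 MPa


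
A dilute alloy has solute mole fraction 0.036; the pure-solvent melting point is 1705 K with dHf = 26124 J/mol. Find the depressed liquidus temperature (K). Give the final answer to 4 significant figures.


dT = R*Tm^2*x / dHf
dT = 8.314 * 1705^2 * 0.036 / 26124
dT = 33.3059 K
T_new = 1705 - 33.3059 = 1672 K


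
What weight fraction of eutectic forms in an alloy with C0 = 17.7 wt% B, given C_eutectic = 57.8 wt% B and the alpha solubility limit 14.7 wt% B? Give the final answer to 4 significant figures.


f_primary = (C_e - C0) / (C_e - C_alpha_max)
f_primary = (57.8 - 17.7) / (57.8 - 14.7)
f_primary = 0.930394
f_eutectic = 1 - 0.930394 = 0.06961


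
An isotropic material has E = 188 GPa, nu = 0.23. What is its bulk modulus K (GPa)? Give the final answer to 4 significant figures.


K = E / (3*(1-2*nu))
K = 188 / (3*(1-2*0.23))
K = 116 GPa


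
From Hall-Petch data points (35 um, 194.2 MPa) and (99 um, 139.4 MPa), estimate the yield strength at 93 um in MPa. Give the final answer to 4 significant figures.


sigma_y = sigma0 + k / sqrt(d)
1/sqrt(d1) = 1/sqrt(3.5e-05) = 169.031;  1/sqrt(d2) = 100.504
k = (sigma1 - sigma2) / (1/sqrt(d1) - 1/sqrt(d2)) = (194.2 - 139.4) / (169.031 - 100.504) = 0.799684 MPa*m^0.5
sigma0 = sigma1 - k/sqrt(d1) = 194.2 - 0.799684*169.031 = 59.0287 MPa
sigma_y(d3) = 59.0287 + 0.799684 / sqrt(9.3e-05) = 142 MPa


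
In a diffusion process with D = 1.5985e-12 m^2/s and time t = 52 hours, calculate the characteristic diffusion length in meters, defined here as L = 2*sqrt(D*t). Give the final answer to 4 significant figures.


t = 52 hr = 187200 s
Diffusion length = 2*sqrt(D*t)
= 2*sqrt(1.5985e-12 * 187200)
= 1.094e-03 m


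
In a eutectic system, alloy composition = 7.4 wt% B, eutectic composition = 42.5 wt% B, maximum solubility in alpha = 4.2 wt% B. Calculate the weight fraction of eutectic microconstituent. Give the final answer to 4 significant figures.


f_primary = (C_e - C0) / (C_e - C_alpha_max)
f_primary = (42.5 - 7.4) / (42.5 - 4.2)
f_primary = 0.916449
f_eutectic = 1 - 0.916449 = 0.08355


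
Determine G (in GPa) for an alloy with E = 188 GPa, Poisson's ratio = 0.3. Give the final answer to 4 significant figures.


G = E / (2*(1+nu))
G = 188 / (2*(1+0.3))
G = 72.31 GPa


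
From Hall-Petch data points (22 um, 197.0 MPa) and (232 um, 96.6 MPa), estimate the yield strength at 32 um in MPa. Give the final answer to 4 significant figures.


sigma_y = sigma0 + k / sqrt(d)
1/sqrt(d1) = 1/sqrt(2.2e-05) = 213.201;  1/sqrt(d2) = 65.6532
k = (sigma1 - sigma2) / (1/sqrt(d1) - 1/sqrt(d2)) = (197.0 - 96.6) / (213.201 - 65.6532) = 0.680459 MPa*m^0.5
sigma0 = sigma1 - k/sqrt(d1) = 197.0 - 0.680459*213.201 = 51.9257 MPa
sigma_y(d3) = 51.9257 + 0.680459 / sqrt(3.2e-05) = 172.2 MPa


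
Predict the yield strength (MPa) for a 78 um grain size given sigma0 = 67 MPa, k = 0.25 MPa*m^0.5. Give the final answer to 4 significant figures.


sigma_y = sigma0 + k / sqrt(d)
d = 78 um = 7.8e-05 m
sigma_y = 67 + 0.25 / sqrt(7.8e-05)
sigma_y = 95.31 MPa


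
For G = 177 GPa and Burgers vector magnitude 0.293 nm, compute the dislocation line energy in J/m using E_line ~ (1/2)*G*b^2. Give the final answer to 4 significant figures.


E = G*b^2/2
b = 0.293 nm = 2.93e-10 m
G = 177 GPa = 1.77e+11 Pa
E = 0.5 * 1.77e+11 * (2.93e-10)^2
E = 7.598e-09 J/m


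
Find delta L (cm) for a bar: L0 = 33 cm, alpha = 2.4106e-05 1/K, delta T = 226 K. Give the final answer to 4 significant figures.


dL = L0 * alpha * dT
dL = 33 * 2.4106e-05 * 226
dL = 0.1798 cm


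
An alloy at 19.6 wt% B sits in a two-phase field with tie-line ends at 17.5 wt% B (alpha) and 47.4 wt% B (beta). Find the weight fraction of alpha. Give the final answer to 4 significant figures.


f_alpha = (C_beta - C0) / (C_beta - C_alpha)
f_alpha = (47.4 - 19.6) / (47.4 - 17.5)
f_alpha = 0.9298


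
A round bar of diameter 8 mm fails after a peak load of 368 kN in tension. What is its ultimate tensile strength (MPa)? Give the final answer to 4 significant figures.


A0 = pi*(d/2)^2 = pi*(8/2)^2 = 50.2655 mm^2
UTS = F_max / A0 = 368*1000 / 50.2655
UTS = 7321 MPa


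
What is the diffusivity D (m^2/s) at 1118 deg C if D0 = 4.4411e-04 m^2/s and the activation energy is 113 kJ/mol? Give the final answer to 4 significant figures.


D = D0 * exp(-Qd / (R*T))
T = 1391.15 K
D = 4.4411e-04 * exp(-113e3 / (8.314 * 1391.15))
D = 2.538e-08 m^2/s


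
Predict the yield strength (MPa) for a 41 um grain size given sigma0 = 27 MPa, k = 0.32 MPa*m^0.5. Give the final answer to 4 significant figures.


sigma_y = sigma0 + k / sqrt(d)
d = 41 um = 4.1e-05 m
sigma_y = 27 + 0.32 / sqrt(4.1e-05)
sigma_y = 76.98 MPa


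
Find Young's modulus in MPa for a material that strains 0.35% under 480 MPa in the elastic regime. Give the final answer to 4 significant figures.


E = sigma / epsilon
epsilon = 0.35% = 3.5e-03
E = 480 / 3.5e-03
E = 137100 MPa


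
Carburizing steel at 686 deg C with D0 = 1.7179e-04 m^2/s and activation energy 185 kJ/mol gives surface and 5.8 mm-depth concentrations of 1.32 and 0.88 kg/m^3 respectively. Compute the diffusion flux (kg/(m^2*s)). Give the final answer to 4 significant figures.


Step 1: D = D0 * exp(-Qd/(R*T))
T = 686 + 273.15 = 959.15 K
D = 1.7179e-04 * exp(-185e3 / (8.314 * 959.15)) = 1.44432e-14 m^2/s
Step 2: J = D * (C1 - C2) / dx
J = 1.44432e-14 * (1.32 - 0.88) / 5.8e-03
J = 1.096e-12 kg/(m^2*s)


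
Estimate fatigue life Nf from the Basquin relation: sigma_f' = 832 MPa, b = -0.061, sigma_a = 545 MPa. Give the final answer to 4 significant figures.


sigma_a = sigma_f' * (2*Nf)^b
2*Nf = (sigma_a / sigma_f')^(1/b)
2*Nf = (545 / 832)^(1/-0.061)
2*Nf = 1027.82
Nf = 513.9 cycles


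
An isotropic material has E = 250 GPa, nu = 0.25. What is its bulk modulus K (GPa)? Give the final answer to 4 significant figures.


K = E / (3*(1-2*nu))
K = 250 / (3*(1-2*0.25))
K = 166.7 GPa


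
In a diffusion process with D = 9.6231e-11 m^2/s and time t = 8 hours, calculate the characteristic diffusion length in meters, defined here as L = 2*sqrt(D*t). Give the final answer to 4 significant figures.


t = 8 hr = 28800 s
Diffusion length = 2*sqrt(D*t)
= 2*sqrt(9.6231e-11 * 28800)
= 3.33e-03 m


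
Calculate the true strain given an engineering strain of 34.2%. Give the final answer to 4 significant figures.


epsilon_true = ln(1 + epsilon_eng)
epsilon_true = ln(1 + 0.342)
epsilon_true = 0.2942


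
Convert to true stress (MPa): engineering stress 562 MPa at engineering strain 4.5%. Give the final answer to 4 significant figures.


sigma_true = sigma_eng * (1 + epsilon_eng)
sigma_true = 562 * (1 + 0.045)
sigma_true = 587.3 MPa


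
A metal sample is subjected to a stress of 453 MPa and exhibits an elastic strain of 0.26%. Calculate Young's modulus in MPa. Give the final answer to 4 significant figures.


E = sigma / epsilon
epsilon = 0.26% = 2.6e-03
E = 453 / 2.6e-03
E = 174200 MPa


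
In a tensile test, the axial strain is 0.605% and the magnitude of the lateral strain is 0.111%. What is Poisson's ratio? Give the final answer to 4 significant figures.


nu = -epsilon_lat / epsilon_axial
Lateral strain is contraction (negative), so using magnitudes:
nu = 0.111 / 0.605
nu = 0.1835


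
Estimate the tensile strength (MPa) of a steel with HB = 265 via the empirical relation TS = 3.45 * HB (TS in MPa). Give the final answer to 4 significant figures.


TS (MPa) = 3.45 * HB
TS = 3.45 * 265
TS = 914.3 MPa


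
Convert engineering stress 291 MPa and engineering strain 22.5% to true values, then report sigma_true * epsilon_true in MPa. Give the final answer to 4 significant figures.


sigma_true = sigma_eng * (1 + epsilon_eng)
sigma_true = 291 * (1 + 0.225) = 356.475 MPa
epsilon_true = ln(1 + epsilon_eng)
epsilon_true = ln(1 + 0.225) = 0.202941
sigma_true * epsilon_true = 356.475 * 0.202941 = 72.34 MPa


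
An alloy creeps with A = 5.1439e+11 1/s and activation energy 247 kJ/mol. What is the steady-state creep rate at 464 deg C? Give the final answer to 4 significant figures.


rate = A * exp(-Q / (R*T))
T = 464 + 273.15 = 737.15 K
rate = 5.1439e+11 * exp(-247e3 / (8.314 * 737.15))
rate = 1.615e-06 1/s


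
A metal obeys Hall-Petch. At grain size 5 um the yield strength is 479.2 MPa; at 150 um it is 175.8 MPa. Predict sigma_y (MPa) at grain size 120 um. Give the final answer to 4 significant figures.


sigma_y = sigma0 + k / sqrt(d)
1/sqrt(d1) = 1/sqrt(5e-06) = 447.214;  1/sqrt(d2) = 81.6497
k = (sigma1 - sigma2) / (1/sqrt(d1) - 1/sqrt(d2)) = (479.2 - 175.8) / (447.214 - 81.6497) = 0.829951 MPa*m^0.5
sigma0 = sigma1 - k/sqrt(d1) = 479.2 - 0.829951*447.214 = 108.035 MPa
sigma_y(d3) = 108.035 + 0.829951 / sqrt(1.2e-04) = 183.8 MPa


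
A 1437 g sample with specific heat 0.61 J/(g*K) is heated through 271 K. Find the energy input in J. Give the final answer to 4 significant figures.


Q = m * cp * dT
Q = 1437 * 0.61 * 271
Q = 237600 J


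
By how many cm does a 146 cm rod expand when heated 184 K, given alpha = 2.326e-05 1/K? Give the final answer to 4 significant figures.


dL = L0 * alpha * dT
dL = 146 * 2.326e-05 * 184
dL = 0.6249 cm


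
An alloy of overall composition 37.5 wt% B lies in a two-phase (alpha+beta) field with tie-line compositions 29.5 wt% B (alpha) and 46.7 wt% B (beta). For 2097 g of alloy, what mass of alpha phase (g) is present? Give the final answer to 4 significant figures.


f_alpha = (C_beta - C0) / (C_beta - C_alpha)
f_alpha = (46.7 - 37.5) / (46.7 - 29.5) = 0.534884
m_alpha = f_alpha * m_total = 0.534884 * 2097 = 1122 g
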